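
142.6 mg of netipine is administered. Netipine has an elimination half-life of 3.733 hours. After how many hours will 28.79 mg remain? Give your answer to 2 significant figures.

Fraction remaining = 28.79/142.6 ≈ 0.20189.
n = log₂(142.6/28.79) = ln(4.9531)/ln 2 ≈ 2.3083 half-lives.
t = n × t½ = 2.3083 × 3.733 ≈ 8.617 hours.

8.6 hours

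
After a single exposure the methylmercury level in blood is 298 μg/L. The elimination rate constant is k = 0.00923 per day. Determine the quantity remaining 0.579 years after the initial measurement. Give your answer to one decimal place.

42.4 μg/L

t½ = ln 2 / k = 0.69315 / 0.00923 ≈ 75.097 days.
Convert the elapsed time: 0.579 years = 211.335 days.
Number of half-lives: n = 211.335/75.097 ≈ 2.8142.
Remaining = 298 × (1/2)^2.8142 = 298 × 0.14219 ≈ 42.371 μg/L.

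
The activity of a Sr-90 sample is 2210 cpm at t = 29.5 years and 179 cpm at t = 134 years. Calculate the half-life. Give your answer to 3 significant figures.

Over Δt = 134 − 29.5 = 104.5 years, the level fell by a factor of 2210/179 ≈ 12.346.
n = log₂(12.346) ≈ 3.626 half-lives, so t½ = 104.5/3.626 ≈ 28.82 years.

28.8 years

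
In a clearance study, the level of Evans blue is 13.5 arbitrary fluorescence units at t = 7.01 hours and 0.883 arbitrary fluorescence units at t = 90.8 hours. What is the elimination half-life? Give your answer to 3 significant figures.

Over Δt = 90.8 − 7.01 = 83.79 hours, the level fell by a factor of 13.5/0.883 ≈ 15.289.
n = log₂(15.289) ≈ 3.9344 half-lives, so t½ = 83.79/3.9344 ≈ 21.297 hours.

21.3 hours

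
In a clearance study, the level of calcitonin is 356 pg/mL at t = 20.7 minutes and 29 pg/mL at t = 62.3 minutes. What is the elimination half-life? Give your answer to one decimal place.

Over Δt = 62.3 − 20.7 = 41.6 minutes, the level fell by a factor of 356/29 ≈ 12.276.
n = log₂(12.276) ≈ 3.6178 half-lives, so t½ = 41.6/3.6178 ≈ 11.499 minutes.

11.5 minutes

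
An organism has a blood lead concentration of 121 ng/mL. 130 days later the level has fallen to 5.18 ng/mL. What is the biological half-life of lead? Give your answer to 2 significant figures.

A/A₀ = 5.18/121 ≈ 0.04281.
n = log₂(23.359) ≈ 4.5459 half-lives elapsed in 130 days.
t½ = 130/4.5459 ≈ 28.597 days.

29 days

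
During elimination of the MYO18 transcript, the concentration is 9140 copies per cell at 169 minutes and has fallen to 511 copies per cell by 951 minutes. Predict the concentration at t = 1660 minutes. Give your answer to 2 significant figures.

37 copies per cell

Over Δt = 951 − 169 = 782 minutes, the level fell by a factor of 9140/511 ≈ 17.886.
n = log₂(17.886) ≈ 4.1608 half-lives, so t½ = 782/4.1608 ≈ 187.94 minutes.
From t = 951 to t = 1660: 511 × (1/2)^((1660−951)/187.94) ≈ 37.395 copies per cell.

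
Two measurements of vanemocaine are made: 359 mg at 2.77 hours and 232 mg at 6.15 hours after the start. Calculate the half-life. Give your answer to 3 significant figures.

5.37 hours

Over Δt = 6.15 − 2.77 = 3.38 hours, the level fell by a factor of 359/232 ≈ 1.5474.
n = log₂(1.5474) ≈ 0.62986 half-lives, so t½ = 3.38/0.62986 ≈ 5.3663 hours.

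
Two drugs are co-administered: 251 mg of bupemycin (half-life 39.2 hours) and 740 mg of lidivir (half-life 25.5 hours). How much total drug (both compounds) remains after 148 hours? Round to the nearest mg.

bupemycin: 251 × (1/2)^(148/39.2) = 251 × (1/2)^3.7755 ≈ 18.329 mg.
lidivir: 740 × (1/2)^(148/25.5) = 740 × (1/2)^5.8039 ≈ 13.246 mg.
Total = 18.329 + 13.246 ≈ 31.574 mg.

32 mg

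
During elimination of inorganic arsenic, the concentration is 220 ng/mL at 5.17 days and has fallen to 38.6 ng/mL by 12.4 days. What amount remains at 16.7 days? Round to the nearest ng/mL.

14 ng/mL

Over Δt = 12.4 − 5.17 = 7.23 days, the level fell by a factor of 220/38.6 ≈ 5.6995.
n = log₂(5.6995) ≈ 2.5108 half-lives, so t½ = 7.23/2.5108 ≈ 2.8795 days.
From t = 12.4 to t = 16.7: 38.6 × (1/2)^((16.7−12.4)/2.8795) ≈ 13.711 ng/mL.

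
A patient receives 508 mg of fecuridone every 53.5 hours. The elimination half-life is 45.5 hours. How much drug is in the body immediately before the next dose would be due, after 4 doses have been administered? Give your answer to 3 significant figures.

388 mg

The 4 doses were given 214, 160.5, 107, 53.5 hours ago.
Total = 508·(1/2)^(214/45.5) + 508·(1/2)^(160.5/45.5) + 508·(1/2)^(107/45.5) + 508·(1/2)^(53.5/45.5)
      = 19.5 + 44.054 + 99.528 + 224.86 ≈ 387.94 mg.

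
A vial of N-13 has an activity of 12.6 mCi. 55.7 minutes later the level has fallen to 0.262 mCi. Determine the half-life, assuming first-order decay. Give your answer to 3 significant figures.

A/A₀ = 0.262/12.6 ≈ 0.020794.
n = log₂(48.092) ≈ 5.5877 half-lives elapsed in 55.7 minutes.
t½ = 55.7/5.5877 ≈ 9.9683 minutes.

9.97 minutes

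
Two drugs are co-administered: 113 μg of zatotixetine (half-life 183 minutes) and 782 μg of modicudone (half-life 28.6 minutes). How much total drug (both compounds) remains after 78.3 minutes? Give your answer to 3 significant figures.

201 μg

zatotixetine: 113 × (1/2)^(78.3/183) = 113 × (1/2)^0.42787 ≈ 84 μg.
modicudone: 782 × (1/2)^(78.3/28.6) = 782 × (1/2)^2.7378 ≈ 117.24 μg.
Total = 84 + 117.24 ≈ 201.23 μg.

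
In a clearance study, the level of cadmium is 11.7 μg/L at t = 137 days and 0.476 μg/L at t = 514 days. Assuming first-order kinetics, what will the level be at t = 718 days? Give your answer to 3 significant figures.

Over Δt = 514 − 137 = 377 days, the level fell by a factor of 11.7/0.476 ≈ 24.58.
n = log₂(24.58) ≈ 4.6194 half-lives, so t½ = 377/4.6194 ≈ 81.612 days.
From t = 514 to t = 718: 0.476 × (1/2)^((718−514)/81.612) ≈ 0.084168 μg/L.

0.0842 μg/L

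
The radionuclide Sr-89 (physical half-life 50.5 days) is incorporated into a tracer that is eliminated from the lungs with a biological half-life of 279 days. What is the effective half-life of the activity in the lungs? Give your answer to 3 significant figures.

1/t_eff = 1/t_phys + 1/t_biol = 1/50.5 + 1/279 = 0.023386 per day.
t_eff = 50.5 × 279 / (50.5 + 279) ≈ 42.76 days.

42.8 days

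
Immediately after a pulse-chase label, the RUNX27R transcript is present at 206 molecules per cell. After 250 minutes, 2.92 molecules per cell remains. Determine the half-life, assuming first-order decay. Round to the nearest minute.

A/A₀ = 2.92/206 ≈ 0.014175.
n = log₂(70.548) ≈ 6.1405 half-lives elapsed in 250 minutes.
t½ = 250/6.1405 ≈ 40.713 minutes.

41 minutes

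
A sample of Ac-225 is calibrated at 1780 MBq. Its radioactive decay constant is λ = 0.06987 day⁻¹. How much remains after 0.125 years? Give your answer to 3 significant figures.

73.4 MBq

t½ = ln 2 / λ = 0.69315 / 0.06987 ≈ 9.9205 days.
Convert the elapsed time: 0.125 years = 45.625 days.
Number of half-lives: n = 45.625/9.9205 ≈ 4.5991.
Remaining = 1780 × (1/2)^4.5991 = 1780 × 0.041262 ≈ 73.446 MBq.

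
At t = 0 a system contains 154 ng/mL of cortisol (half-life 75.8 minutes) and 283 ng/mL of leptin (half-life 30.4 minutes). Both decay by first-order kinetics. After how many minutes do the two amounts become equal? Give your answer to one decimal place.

Set 154·(1/2)^(t/75.8) = 283·(1/2)^(t/30.4).
Taking log₂: log₂(154/283) = t·(1/75.8 − 1/30.4).
log₂(0.54417) = -0.87787; 1/75.8 − 1/30.4 = -0.019702.
t = -0.87787 / -0.019702 ≈ 44.557 minutes.

44.6 minutes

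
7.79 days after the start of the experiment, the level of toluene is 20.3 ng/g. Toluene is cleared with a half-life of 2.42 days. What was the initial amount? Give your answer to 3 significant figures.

189 ng/g

Number of half-lives elapsed: n = 7.79/2.42 ≈ 3.219.
A₀ = A × 2^n = 20.3 × 2^3.219 = 20.3 × 9.3115 ≈ 189.02 ng/g.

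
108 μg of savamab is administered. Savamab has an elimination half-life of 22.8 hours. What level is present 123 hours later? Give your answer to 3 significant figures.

2.57 μg

Number of half-lives: n = 123/22.8 ≈ 5.3947.
Remaining = 108 × (1/2)^5.3947 = 108 × 0.02377 ≈ 2.5671 μg.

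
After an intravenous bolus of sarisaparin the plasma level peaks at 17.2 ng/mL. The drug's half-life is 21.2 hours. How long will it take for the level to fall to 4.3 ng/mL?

42.4 hours

4.3/17.2 = 1/4, so 2 half-lives have elapsed.
t = 2 × 21.2 = 42.4 hours.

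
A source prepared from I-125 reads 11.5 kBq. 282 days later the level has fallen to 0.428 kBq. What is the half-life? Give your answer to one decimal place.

59.4 days

A/A₀ = 0.428/11.5 ≈ 0.037217.
n = log₂(26.869) ≈ 4.7479 half-lives elapsed in 282 days.
t½ = 282/4.7479 ≈ 59.395 days.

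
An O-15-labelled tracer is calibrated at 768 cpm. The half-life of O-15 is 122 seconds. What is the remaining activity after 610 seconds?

24 cpm

Elapsed time is 5 half-lives (610/122).
Each half-life halves the amount: 768 × (1/2)^5 = 768/32 = 24 cpm.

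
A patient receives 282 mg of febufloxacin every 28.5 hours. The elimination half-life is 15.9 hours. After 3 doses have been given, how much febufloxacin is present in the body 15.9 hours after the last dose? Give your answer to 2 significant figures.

The 3 doses were given 72.9, 44.4, 15.9 hours ago.
Total = 282·(1/2)^(72.9/15.9) + 282·(1/2)^(44.4/15.9) + 282·(1/2)^(15.9/15.9)
      = 11.75 + 40.704 + 141 ≈ 193.45 mg.

190 mg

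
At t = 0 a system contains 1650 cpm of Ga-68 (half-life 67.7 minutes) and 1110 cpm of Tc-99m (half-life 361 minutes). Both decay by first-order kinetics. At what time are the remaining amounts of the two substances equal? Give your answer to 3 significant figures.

47.7 minutes

Set 1650·(1/2)^(t/67.7) = 1110·(1/2)^(t/361).
Taking log₂: log₂(1650/1110) = t·(1/67.7 − 1/361).
log₂(1.4865) = 0.57191; 1/67.7 − 1/361 = 0.012001.
t = 0.57191 / 0.012001 ≈ 47.655 minutes.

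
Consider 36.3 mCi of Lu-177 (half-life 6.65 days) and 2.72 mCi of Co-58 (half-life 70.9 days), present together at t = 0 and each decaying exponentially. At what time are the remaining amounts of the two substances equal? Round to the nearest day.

Set 36.3·(1/2)^(t/6.65) = 2.72·(1/2)^(t/70.9).
Taking log₂: log₂(36.3/2.72) = t·(1/6.65 − 1/70.9).
log₂(13.346) = 3.7383; 1/6.65 − 1/70.9 = 0.13627.
t = 3.7383 / 0.13627 ≈ 27.433 days.

27 days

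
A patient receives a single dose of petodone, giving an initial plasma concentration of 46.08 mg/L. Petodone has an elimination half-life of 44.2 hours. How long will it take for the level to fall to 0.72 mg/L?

0.72/46.08 = 1/64, so 6 half-lives have elapsed.
t = 6 × 44.2 = 265.2 hours.

265.2 hours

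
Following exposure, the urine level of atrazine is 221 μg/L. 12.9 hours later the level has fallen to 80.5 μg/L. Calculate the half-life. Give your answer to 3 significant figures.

8.85 hours

A/A₀ = 80.5/221 ≈ 0.36425.
n = log₂(2.7453) ≈ 1.457 half-lives elapsed in 12.9 hours.
t½ = 12.9/1.457 ≈ 8.8539 hours.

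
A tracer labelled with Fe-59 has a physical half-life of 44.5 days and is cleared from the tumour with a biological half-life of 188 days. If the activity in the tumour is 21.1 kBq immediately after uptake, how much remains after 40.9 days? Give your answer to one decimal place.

9.6 kBq

1/t_eff = 1/t_phys + 1/t_biol = 1/44.5 + 1/188 = 0.027791 per day.
t_eff = 44.5 × 188 / (44.5 + 188) ≈ 35.983 days.
Remaining = 21.1 × (1/2)^(40.9/35.983) = 21.1 × (1/2)^1.1367 ≈ 9.5966 kBq.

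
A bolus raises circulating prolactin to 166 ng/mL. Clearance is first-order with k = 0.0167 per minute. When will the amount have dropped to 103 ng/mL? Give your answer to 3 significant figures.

28.6 minutes

t½ = ln 2 / k = 0.69315 / 0.0167 ≈ 41.506 minutes.
Fraction remaining = 103/166 ≈ 0.62048.
n = log₂(166/103) = ln(1.6117)/ln 2 ≈ 0.68854 half-lives.
t = n × t½ = 0.68854 × 41.506 ≈ 28.578 minutes.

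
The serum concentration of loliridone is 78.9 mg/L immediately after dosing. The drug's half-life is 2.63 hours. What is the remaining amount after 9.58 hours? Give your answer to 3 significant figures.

6.32 mg/L

Number of half-lives: n = 9.58/2.63 ≈ 3.6426.
Remaining = 78.9 × (1/2)^3.6426 = 78.9 × 0.08007 ≈ 6.3176 mg/L.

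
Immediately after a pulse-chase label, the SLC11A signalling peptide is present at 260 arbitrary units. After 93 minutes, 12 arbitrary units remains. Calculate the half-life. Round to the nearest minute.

A/A₀ = 12/260 ≈ 0.046154.
n = log₂(21.667) ≈ 4.4374 half-lives elapsed in 93 minutes.
t½ = 93/4.4374 ≈ 20.958 minutes.

21 minutes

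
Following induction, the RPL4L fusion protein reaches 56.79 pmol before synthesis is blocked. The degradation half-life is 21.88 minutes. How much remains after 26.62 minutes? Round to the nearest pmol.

Number of half-lives: n = 26.62/21.88 ≈ 1.2166.
Remaining = 56.79 × (1/2)^1.2166 = 56.79 × 0.43028 ≈ 24.436 pmol.

24 pmol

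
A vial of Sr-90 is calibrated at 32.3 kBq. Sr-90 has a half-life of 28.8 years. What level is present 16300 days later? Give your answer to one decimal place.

11.0 kBq

Convert the elapsed time: 16300 days = 44.6575 years.
Number of half-lives: n = 44.6575/28.8 ≈ 1.5506.
Remaining = 32.3 × (1/2)^1.5506 = 32.3 × 0.34137 ≈ 11.026 kBq.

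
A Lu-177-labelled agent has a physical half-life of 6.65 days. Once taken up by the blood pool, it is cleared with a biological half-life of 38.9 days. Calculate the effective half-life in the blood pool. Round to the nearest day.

1/t_eff = 1/t_phys + 1/t_biol = 1/6.65 + 1/38.9 = 0.17608 per day.
t_eff = 6.65 × 38.9 / (6.65 + 38.9) ≈ 5.6791 days.

6 days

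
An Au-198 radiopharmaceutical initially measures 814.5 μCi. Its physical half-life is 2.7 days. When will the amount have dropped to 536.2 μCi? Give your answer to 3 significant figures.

1.63 days

Fraction remaining = 536.2/814.5 ≈ 0.65832.
n = log₂(814.5/536.2) = ln(1.519)/ln 2 ≈ 0.60314 half-lives.
t = n × t½ = 0.60314 × 2.7 ≈ 1.6285 days.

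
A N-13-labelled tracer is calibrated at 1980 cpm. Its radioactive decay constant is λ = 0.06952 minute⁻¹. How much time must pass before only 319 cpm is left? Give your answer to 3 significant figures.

26.3 minutes

t½ = ln 2 / λ = 0.69315 / 0.06952 ≈ 9.9705 minutes.
Fraction remaining = 319/1980 ≈ 0.16111.
n = log₂(1980/319) = ln(6.2069)/ln 2 ≈ 2.6339 half-lives.
t = n × t½ = 2.6339 × 9.9705 ≈ 26.261 minutes.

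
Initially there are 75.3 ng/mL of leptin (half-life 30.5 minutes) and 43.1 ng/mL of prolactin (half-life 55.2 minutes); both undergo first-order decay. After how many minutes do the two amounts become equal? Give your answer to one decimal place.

Set 75.3·(1/2)^(t/30.5) = 43.1·(1/2)^(t/55.2).
Taking log₂: log₂(75.3/43.1) = t·(1/30.5 − 1/55.2).
log₂(1.7471) = 0.80496; 1/30.5 − 1/55.2 = 0.014671.
t = 0.80496 / 0.014671 ≈ 54.868 minutes.

54.9 minutes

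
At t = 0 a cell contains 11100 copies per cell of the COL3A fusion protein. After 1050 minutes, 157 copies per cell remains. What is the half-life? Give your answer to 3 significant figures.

A/A₀ = 157/11100 ≈ 0.014144.
n = log₂(70.701) ≈ 6.1437 half-lives elapsed in 1050 minutes.
t½ = 1050/6.1437 ≈ 170.91 minutes.

171 minutes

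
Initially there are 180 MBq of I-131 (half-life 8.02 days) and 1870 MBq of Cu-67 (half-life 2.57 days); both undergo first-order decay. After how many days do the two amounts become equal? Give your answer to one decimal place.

12.8 days

Set 180·(1/2)^(t/8.02) = 1870·(1/2)^(t/2.57).
Taking log₂: log₂(180/1870) = t·(1/8.02 − 1/2.57).
log₂(0.096257) = -3.377; 1/8.02 − 1/2.57 = -0.26442.
t = -3.377 / -0.26442 ≈ 12.771 days.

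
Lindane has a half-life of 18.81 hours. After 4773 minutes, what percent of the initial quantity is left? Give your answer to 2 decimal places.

4773 minutes = 79.55 hours.
n = 79.55/18.81 ≈ 4.2291 half-lives.
Fraction remaining = (1/2)^4.2291 ≈ 0.053322, i.e. 5.3322%.

5.33%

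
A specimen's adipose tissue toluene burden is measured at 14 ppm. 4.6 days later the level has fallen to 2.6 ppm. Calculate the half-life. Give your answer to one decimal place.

1.9 days

A/A₀ = 2.6/14 ≈ 0.18571.
n = log₂(5.3846) ≈ 2.4288 half-lives elapsed in 4.6 days.
t½ = 4.6/2.4288 ≈ 1.8939 days.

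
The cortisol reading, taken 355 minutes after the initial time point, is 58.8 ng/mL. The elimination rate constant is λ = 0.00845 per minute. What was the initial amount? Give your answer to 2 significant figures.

1200 ng/mL

t½ = ln 2 / λ = 0.69315 / 0.00845 ≈ 82.029 minutes.
Number of half-lives elapsed: n = 355/82.029 ≈ 4.3277.
A₀ = A × 2^n = 58.8 × 2^4.3277 = 58.8 × 20.081 ≈ 1180.7 ng/mL.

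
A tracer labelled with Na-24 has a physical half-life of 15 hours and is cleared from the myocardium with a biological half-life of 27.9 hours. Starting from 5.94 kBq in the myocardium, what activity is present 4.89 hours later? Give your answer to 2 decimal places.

1/t_eff = 1/t_phys + 1/t_biol = 1/15 + 1/27.9 = 0.10251 per hour.
t_eff = 15 × 27.9 / (15 + 27.9) ≈ 9.7552 hours.
Remaining = 5.94 × (1/2)^(4.89/9.7552) = 5.94 × (1/2)^0.50127 ≈ 4.1965 kBq.

4.20 kBq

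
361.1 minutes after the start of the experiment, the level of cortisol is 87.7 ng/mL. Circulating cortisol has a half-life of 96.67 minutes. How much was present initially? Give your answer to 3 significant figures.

Number of half-lives elapsed: n = 361.1/96.67 ≈ 3.7354.
A₀ = A × 2^n = 87.7 × 2^3.7354 = 87.7 × 13.319 ≈ 1168.1 ng/mL.

1170 ng/mL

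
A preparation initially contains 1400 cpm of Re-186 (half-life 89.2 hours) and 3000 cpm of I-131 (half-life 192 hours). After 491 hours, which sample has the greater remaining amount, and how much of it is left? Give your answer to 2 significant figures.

I-131, 510 cpm

Re-186: 1400 × (1/2)^5.5045 ≈ 30.84 cpm.
I-131: 3000 × (1/2)^2.5573 ≈ 509.68 cpm.
I-131 has more remaining, at ≈ 509.68 cpm.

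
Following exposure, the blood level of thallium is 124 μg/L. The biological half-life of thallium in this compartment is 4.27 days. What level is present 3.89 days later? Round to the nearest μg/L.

Number of half-lives: n = 3.89/4.27 ≈ 0.91101.
Remaining = 124 × (1/2)^0.91101 = 124 × 0.53181 ≈ 65.945 μg/L.

66 μg/L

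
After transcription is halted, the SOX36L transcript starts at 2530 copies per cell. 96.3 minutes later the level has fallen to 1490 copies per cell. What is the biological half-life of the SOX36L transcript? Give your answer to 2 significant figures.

A/A₀ = 1490/2530 ≈ 0.58893.
n = log₂(1.698) ≈ 0.76383 half-lives elapsed in 96.3 minutes.
t½ = 96.3/0.76383 ≈ 126.08 minutes.

130 minutes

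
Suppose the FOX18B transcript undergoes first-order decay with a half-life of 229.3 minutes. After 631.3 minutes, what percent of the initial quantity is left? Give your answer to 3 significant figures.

n = 631.3/229.3 ≈ 2.7532 half-lives.
Fraction remaining = (1/2)^2.7532 ≈ 0.14833, i.e. 14.833%.

14.8%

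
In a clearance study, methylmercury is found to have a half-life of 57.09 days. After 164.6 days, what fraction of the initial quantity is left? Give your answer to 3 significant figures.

n = 164.6/57.09 ≈ 2.8832 half-lives.
Fraction remaining = (1/2)^2.8832 ≈ 0.13554.

0.136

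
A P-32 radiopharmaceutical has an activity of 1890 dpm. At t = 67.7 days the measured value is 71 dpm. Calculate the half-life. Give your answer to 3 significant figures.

14.3 days

A/A₀ = 71/1890 ≈ 0.037566.
n = log₂(26.62) ≈ 4.7344 half-lives elapsed in 67.7 days.
t½ = 67.7/4.7344 ≈ 14.3 days.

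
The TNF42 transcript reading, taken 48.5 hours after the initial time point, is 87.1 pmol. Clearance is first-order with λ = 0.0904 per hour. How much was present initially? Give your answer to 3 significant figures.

t½ = ln 2 / λ = 0.69315 / 0.0904 ≈ 7.6676 hours.
Number of half-lives elapsed: n = 48.5/7.6676 ≈ 6.3254.
A₀ = A × 2^n = 87.1 × 2^6.3254 = 87.1 × 80.19 ≈ 6984.6 pmol.

6980 pmol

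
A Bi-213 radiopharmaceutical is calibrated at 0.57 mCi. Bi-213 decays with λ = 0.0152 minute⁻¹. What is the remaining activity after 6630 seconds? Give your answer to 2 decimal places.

0.11 mCi

t½ = ln 2 / λ = 0.69315 / 0.0152 ≈ 45.602 minutes.
Convert the elapsed time: 6630 seconds = 110.5 minutes.
Number of half-lives: n = 110.5/45.602 ≈ 2.4232.
Remaining = 0.57 × (1/2)^2.4232 = 0.57 × 0.18645 ≈ 0.10628 mCi.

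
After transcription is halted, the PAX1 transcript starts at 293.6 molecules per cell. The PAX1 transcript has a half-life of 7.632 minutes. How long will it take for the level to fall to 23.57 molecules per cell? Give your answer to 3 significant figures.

27.8 minutes

Fraction remaining = 23.57/293.6 ≈ 0.080279.
n = log₂(293.6/23.57) = ln(12.457)/ln 2 ≈ 3.6388 half-lives.
t = n × t½ = 3.6388 × 7.632 ≈ 27.772 minutes.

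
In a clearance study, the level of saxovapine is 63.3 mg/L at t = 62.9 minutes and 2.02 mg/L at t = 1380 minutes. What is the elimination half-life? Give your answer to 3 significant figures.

265 minutes

Over Δt = 1380 − 62.9 = 1317.1 minutes, the level fell by a factor of 63.3/2.02 ≈ 31.337.
n = log₂(31.337) ≈ 4.9698 half-lives, so t½ = 1317.1/4.9698 ≈ 265.02 minutes.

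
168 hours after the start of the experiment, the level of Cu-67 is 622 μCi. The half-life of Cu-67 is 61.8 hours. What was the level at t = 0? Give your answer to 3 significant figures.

Number of half-lives elapsed: n = 168/61.8 ≈ 2.7184.
A₀ = A × 2^n = 622 × 2^2.7184 = 622 × 6.5816 ≈ 4093.8 μCi.

4090 μCi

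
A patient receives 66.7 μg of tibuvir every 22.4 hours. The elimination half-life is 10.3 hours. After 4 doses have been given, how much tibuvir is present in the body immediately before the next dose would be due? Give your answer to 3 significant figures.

18.9 μg

The 4 doses were given 89.6, 67.2, 44.8, 22.4 hours ago.
Total = 66.7·(1/2)^(89.6/10.3) + 66.7·(1/2)^(67.2/10.3) + 66.7·(1/2)^(44.8/10.3) + 66.7·(1/2)^(22.4/10.3)
      = 0.16049 + 0.72464 + 3.2718 + 14.773 ≈ 18.93 μg.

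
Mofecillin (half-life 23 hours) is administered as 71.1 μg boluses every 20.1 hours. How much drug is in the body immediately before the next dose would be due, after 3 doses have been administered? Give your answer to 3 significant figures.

The 3 doses were given 60.3, 40.2, 20.1 hours ago.
Total = 71.1·(1/2)^(60.3/23) + 71.1·(1/2)^(40.2/23) + 71.1·(1/2)^(20.1/23)
      = 11.552 + 21.17 + 38.797 ≈ 71.519 μg.

71.5 μg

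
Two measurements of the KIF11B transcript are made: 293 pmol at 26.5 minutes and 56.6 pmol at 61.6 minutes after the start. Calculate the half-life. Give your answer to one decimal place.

14.8 minutes

Over Δt = 61.6 − 26.5 = 35.1 minutes, the level fell by a factor of 293/56.6 ≈ 5.1767.
n = log₂(5.1767) ≈ 2.372 half-lives, so t½ = 35.1/2.372 ≈ 14.797 minutes.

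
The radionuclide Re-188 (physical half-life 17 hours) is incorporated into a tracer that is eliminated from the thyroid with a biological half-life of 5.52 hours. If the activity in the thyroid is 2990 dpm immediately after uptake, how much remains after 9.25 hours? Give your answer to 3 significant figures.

1/t_eff = 1/t_phys + 1/t_biol = 1/17 + 1/5.52 = 0.23998 per hour.
t_eff = 17 × 5.52 / (17 + 5.52) ≈ 4.167 hours.
Remaining = 2990 × (1/2)^(9.25/4.167) = 2990 × (1/2)^2.2198 ≈ 641.85 dpm.

642 dpm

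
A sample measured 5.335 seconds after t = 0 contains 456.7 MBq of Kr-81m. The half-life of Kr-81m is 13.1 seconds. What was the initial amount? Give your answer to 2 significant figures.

Number of half-lives elapsed: n = 5.335/13.1 ≈ 0.40725.
A₀ = A × 2^n = 456.7 × 2^0.40725 = 456.7 × 1.3262 ≈ 605.66 MBq.

610 MBq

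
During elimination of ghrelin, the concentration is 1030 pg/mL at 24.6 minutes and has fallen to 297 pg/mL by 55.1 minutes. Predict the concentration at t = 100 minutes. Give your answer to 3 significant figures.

Over Δt = 55.1 − 24.6 = 30.5 minutes, the level fell by a factor of 1030/297 ≈ 3.468.
n = log₂(3.468) ≈ 1.7941 half-lives, so t½ = 30.5/1.7941 ≈ 17 minutes.
From t = 55.1 to t = 100: 297 × (1/2)^((100−55.1)/17) ≈ 47.609 pg/mL.

47.6 pg/mL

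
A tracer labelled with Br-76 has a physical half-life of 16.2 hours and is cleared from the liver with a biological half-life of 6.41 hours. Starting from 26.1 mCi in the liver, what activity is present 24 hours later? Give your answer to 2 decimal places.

0.70 mCi

1/t_eff = 1/t_phys + 1/t_biol = 1/16.2 + 1/6.41 = 0.21773 per hour.
t_eff = 16.2 × 6.41 / (16.2 + 6.41) ≈ 4.5927 hours.
Remaining = 26.1 × (1/2)^(24/4.5927) = 26.1 × (1/2)^5.2256 ≈ 0.69754 mCi.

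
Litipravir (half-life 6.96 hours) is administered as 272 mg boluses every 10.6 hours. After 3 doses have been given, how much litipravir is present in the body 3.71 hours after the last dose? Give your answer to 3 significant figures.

276 mg

The 3 doses were given 24.91, 14.31, 3.71 hours ago.
Total = 272·(1/2)^(24.91/6.96) + 272·(1/2)^(14.31/6.96) + 272·(1/2)^(3.71/6.96)
      = 22.76 + 65.41 + 187.98 ≈ 276.15 mg.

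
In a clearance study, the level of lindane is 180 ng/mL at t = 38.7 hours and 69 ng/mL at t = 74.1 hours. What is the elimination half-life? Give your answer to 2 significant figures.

26 hours

Over Δt = 74.1 − 38.7 = 35.4 hours, the level fell by a factor of 180/69 ≈ 2.6087.
n = log₂(2.6087) ≈ 1.3833 half-lives, so t½ = 35.4/1.3833 ≈ 25.59 hours.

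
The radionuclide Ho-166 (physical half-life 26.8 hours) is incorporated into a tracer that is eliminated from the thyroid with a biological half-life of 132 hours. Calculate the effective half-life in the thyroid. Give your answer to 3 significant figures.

22.3 hours

1/t_eff = 1/t_phys + 1/t_biol = 1/26.8 + 1/132 = 0.044889 per hour.
t_eff = 26.8 × 132 / (26.8 + 132) ≈ 22.277 hours.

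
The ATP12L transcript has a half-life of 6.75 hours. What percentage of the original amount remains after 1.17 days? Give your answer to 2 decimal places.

5.59%

1.17 days = 28.08 hours.
n = 28.08/6.75 ≈ 4.16 half-lives.
Fraction remaining = (1/2)^4.16 ≈ 0.055939, i.e. 5.5939%.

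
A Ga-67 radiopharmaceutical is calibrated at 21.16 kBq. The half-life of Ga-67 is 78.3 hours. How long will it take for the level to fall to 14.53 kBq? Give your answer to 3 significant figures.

42.5 hours

Fraction remaining = 14.53/21.16 ≈ 0.68667.
n = log₂(21.16/14.53) = ln(1.4563)/ln 2 ≈ 0.5423 half-lives.
t = n × t½ = 0.5423 × 78.3 ≈ 42.462 hours.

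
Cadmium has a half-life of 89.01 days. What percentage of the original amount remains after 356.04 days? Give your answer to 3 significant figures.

6.25%

n = 356.04/89.01 ≈ 4 half-lives.
Fraction remaining = (1/2)^4 ≈ 0.0625, i.e. 6.25%.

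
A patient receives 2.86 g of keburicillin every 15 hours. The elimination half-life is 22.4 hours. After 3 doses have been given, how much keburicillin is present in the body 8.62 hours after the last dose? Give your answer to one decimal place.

4.4 g

The 3 doses were given 38.62, 23.62, 8.62 hours ago.
Total = 2.86·(1/2)^(38.62/22.4) + 2.86·(1/2)^(23.62/22.4) + 2.86·(1/2)^(8.62/22.4)
      = 0.86568 + 1.377 + 2.1904 ≈ 4.4331 g.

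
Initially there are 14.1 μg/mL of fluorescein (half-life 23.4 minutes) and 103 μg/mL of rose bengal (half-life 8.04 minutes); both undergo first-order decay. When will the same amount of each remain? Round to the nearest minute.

Set 14.1·(1/2)^(t/23.4) = 103·(1/2)^(t/8.04).
Taking log₂: log₂(14.1/103) = t·(1/23.4 − 1/8.04).
log₂(0.13689) = -2.8689; 1/23.4 − 1/8.04 = -0.081643.
t = -2.8689 / -0.081643 ≈ 35.139 minutes.

35 minutes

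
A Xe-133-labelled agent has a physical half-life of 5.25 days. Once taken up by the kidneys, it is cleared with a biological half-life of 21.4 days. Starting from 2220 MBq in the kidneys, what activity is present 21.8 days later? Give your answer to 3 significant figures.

61.6 MBq

1/t_eff = 1/t_phys + 1/t_biol = 1/5.25 + 1/21.4 = 0.23721 per day.
t_eff = 5.25 × 21.4 / (5.25 + 21.4) ≈ 4.2158 days.
Remaining = 2220 × (1/2)^(21.8/4.2158) = 2220 × (1/2)^5.1711 ≈ 61.618 MBq.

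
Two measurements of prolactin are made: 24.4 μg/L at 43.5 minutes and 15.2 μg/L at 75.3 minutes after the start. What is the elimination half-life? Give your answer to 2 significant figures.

47 minutes

Over Δt = 75.3 − 43.5 = 31.8 minutes, the level fell by a factor of 24.4/15.2 ≈ 1.6053.
n = log₂(1.6053) ≈ 0.68281 half-lives, so t½ = 31.8/0.68281 ≈ 46.572 minutes.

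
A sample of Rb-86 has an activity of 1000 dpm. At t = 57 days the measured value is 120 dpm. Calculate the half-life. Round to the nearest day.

A/A₀ = 120/1000 ≈ 0.12.
n = log₂(8.3333) ≈ 3.0589 half-lives elapsed in 57 days.
t½ = 57/3.0589 ≈ 18.634 days.

19 days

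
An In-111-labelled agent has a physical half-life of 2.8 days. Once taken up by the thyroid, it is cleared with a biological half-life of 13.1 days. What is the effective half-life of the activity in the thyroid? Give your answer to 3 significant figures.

1/t_eff = 1/t_phys + 1/t_biol = 1/2.8 + 1/13.1 = 0.43348 per day.
t_eff = 2.8 × 13.1 / (2.8 + 13.1) ≈ 2.3069 days.

2.31 days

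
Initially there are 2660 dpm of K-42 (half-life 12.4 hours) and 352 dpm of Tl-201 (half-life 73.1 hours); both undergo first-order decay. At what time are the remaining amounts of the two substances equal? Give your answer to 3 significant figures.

43.6 hours

Set 2660·(1/2)^(t/12.4) = 352·(1/2)^(t/73.1).
Taking log₂: log₂(2660/352) = t·(1/12.4 − 1/73.1).
log₂(7.5568) = 2.9178; 1/12.4 − 1/73.1 = 0.066965.
t = 2.9178 / 0.066965 ≈ 43.572 hours.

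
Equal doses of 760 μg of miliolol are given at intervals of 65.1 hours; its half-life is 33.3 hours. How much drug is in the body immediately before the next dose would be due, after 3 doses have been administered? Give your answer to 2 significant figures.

The 3 doses were given 195.3, 130.2, 65.1 hours ago.
Total = 760·(1/2)^(195.3/33.3) + 760·(1/2)^(130.2/33.3) + 760·(1/2)^(65.1/33.3)
      = 13.041 + 50.561 + 196.03 ≈ 259.63 μg.

260 μg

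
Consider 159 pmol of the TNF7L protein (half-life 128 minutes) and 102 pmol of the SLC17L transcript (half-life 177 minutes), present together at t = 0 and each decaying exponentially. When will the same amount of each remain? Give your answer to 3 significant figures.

Set 159·(1/2)^(t/128) = 102·(1/2)^(t/177).
Taking log₂: log₂(159/102) = t·(1/128 − 1/177).
log₂(1.5588) = 0.64046; 1/128 − 1/177 = 0.0021628.
t = 0.64046 / 0.0021628 ≈ 296.13 minutes.

296 minutes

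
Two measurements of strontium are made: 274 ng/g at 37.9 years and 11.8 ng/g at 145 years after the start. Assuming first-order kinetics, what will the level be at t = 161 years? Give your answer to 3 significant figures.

Over Δt = 145 − 37.9 = 107.1 years, the level fell by a factor of 274/11.8 ≈ 23.22.
n = log₂(23.22) ≈ 4.5373 half-lives, so t½ = 107.1/4.5373 ≈ 23.604 years.
From t = 145 to t = 161: 11.8 × (1/2)^((161−145)/23.604) ≈ 7.3762 ng/g.

7.38 ng/g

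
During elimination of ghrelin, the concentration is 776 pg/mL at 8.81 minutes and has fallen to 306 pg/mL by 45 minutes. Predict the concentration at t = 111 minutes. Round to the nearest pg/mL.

56 pg/mL

Over Δt = 45 − 8.81 = 36.19 minutes, the level fell by a factor of 776/306 ≈ 2.5359.
n = log₂(2.5359) ≈ 1.3425 half-lives, so t½ = 36.19/1.3425 ≈ 26.957 minutes.
From t = 45 to t = 111: 306 × (1/2)^((111−45)/26.957) ≈ 56.064 pg/mL.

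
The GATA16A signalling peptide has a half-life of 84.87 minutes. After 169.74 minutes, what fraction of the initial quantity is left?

n = 169.74/84.87 ≈ 2 half-lives.
Fraction remaining = (1/2)^2 ≈ 0.25.

0.25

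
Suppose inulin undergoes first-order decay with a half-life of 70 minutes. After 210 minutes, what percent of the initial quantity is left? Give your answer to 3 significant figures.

n = 210/70 ≈ 3 half-lives.
Fraction remaining = (1/2)^3 ≈ 0.125, i.e. 12.5%.

12.5%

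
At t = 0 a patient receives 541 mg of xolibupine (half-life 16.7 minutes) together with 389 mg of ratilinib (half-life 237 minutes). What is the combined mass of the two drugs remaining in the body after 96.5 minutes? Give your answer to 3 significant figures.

303 mg

xolibupine: 541 × (1/2)^(96.5/16.7) = 541 × (1/2)^5.7784 ≈ 9.8563 mg.
ratilinib: 389 × (1/2)^(96.5/237) = 389 × (1/2)^0.40717 ≈ 293.34 mg.
Total = 9.8563 + 293.34 ≈ 303.2 mg.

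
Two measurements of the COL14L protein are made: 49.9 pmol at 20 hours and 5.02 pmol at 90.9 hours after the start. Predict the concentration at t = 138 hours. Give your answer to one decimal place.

Over Δt = 90.9 − 20 = 70.9 hours, the level fell by a factor of 49.9/5.02 ≈ 9.9402.
n = log₂(9.9402) ≈ 3.3133 half-lives, so t½ = 70.9/3.3133 ≈ 21.399 hours.
From t = 90.9 to t = 138: 5.02 × (1/2)^((138−90.9)/21.399) ≈ 1.0917 pmol.

1.1 pmol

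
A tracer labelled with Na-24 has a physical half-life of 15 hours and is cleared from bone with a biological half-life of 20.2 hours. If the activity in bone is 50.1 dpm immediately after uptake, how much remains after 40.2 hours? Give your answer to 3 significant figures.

1.97 dpm

1/t_eff = 1/t_phys + 1/t_biol = 1/15 + 1/20.2 = 0.11617 per hour.
t_eff = 15 × 20.2 / (15 + 20.2) ≈ 8.608 hours.
Remaining = 50.1 × (1/2)^(40.2/8.608) = 50.1 × (1/2)^4.6701 ≈ 1.9679 dpm.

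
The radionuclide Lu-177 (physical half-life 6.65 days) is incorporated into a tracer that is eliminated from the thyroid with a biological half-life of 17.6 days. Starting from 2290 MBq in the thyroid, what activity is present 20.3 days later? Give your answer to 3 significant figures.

1/t_eff = 1/t_phys + 1/t_biol = 1/6.65 + 1/17.6 = 0.20719 per day.
t_eff = 6.65 × 17.6 / (6.65 + 17.6) ≈ 4.8264 days.
Remaining = 2290 × (1/2)^(20.3/4.8264) = 2290 × (1/2)^4.206 ≈ 124.08 MBq.

124 MBq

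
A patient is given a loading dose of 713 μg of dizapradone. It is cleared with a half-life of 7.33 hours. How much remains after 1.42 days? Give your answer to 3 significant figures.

Convert the elapsed time: 1.42 days = 34.08 hours.
Number of half-lives: n = 34.08/7.33 ≈ 4.6494.
Remaining = 713 × (1/2)^4.6494 = 713 × 0.039847 ≈ 28.411 μg.

28.4 μg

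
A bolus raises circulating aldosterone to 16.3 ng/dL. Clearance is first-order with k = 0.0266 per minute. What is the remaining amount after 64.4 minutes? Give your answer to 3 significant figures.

t½ = ln 2 / k = 0.69315 / 0.0266 ≈ 26.058 minutes.
Number of half-lives: n = 64.4/26.058 ≈ 2.4714.
Remaining = 16.3 × (1/2)^2.4714 = 16.3 × 0.18032 ≈ 2.9392 ng/dL.

2.94 ng/dL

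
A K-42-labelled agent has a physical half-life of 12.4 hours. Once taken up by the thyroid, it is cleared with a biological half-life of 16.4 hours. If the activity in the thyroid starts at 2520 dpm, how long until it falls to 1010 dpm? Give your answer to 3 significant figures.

9.31 hours

1/t_eff = 1/t_phys + 1/t_biol = 1/12.4 + 1/16.4 = 0.14162 per hour.
t_eff = 12.4 × 16.4 / (12.4 + 16.4) ≈ 7.0611 hours.
n = log₂(2520/1010) ≈ 1.3191; t = 1.3191 × 7.0611 ≈ 9.3141 hours.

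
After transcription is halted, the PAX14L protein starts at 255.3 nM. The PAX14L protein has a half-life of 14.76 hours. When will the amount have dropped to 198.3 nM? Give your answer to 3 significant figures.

5.38 hours

Fraction remaining = 198.3/255.3 ≈ 0.77673.
n = log₂(255.3/198.3) = ln(1.2874)/ln 2 ≈ 0.36451 half-lives.
t = n × t½ = 0.36451 × 14.76 ≈ 5.3802 hours.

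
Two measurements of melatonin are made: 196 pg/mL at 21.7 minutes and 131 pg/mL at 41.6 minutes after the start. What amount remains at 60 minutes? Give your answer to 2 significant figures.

90 pg/mL

Over Δt = 41.6 − 21.7 = 19.9 minutes, the level fell by a factor of 196/131 ≈ 1.4962.
n = log₂(1.4962) ≈ 0.58129 half-lives, so t½ = 19.9/0.58129 ≈ 34.234 minutes.
From t = 41.6 to t = 60: 131 × (1/2)^((60−41.6)/34.234) ≈ 90.256 pg/mL.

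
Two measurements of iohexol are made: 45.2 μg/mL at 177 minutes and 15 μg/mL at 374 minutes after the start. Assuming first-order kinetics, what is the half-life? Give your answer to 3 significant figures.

124 minutes

Over Δt = 374 − 177 = 197 minutes, the level fell by a factor of 45.2/15 ≈ 3.0133.
n = log₂(3.0133) ≈ 1.5914 half-lives, so t½ = 197/1.5914 ≈ 123.79 minutes.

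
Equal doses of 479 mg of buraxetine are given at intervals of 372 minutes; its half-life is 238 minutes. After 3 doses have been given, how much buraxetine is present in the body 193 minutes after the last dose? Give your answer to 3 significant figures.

The 3 doses were given 937, 565, 193 minutes ago.
Total = 479·(1/2)^(937/238) + 479·(1/2)^(565/238) + 479·(1/2)^(193/238)
      = 31.274 + 92.407 + 273.04 ≈ 396.72 mg.

397 mg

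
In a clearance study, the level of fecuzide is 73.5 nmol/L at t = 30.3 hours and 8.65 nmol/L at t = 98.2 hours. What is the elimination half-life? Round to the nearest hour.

Over Δt = 98.2 − 30.3 = 67.9 hours, the level fell by a factor of 73.5/8.65 ≈ 8.4971.
n = log₂(8.4971) ≈ 3.087 half-lives, so t½ = 67.9/3.087 ≈ 21.996 hours.

22 hours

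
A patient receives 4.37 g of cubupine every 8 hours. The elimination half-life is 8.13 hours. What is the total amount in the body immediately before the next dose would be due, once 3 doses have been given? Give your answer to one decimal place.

3.9 g

The 3 doses were given 24, 16, 8 hours ago.
Total = 4.37·(1/2)^(24/8.13) + 4.37·(1/2)^(16/8.13) + 4.37·(1/2)^(8/8.13)
      = 0.56472 + 1.117 + 2.2094 ≈ 3.8911 g.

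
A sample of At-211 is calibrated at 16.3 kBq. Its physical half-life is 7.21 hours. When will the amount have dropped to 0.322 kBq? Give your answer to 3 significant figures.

Fraction remaining = 0.322/16.3 ≈ 0.019755.
n = log₂(16.3/0.322) = ln(50.621)/ln 2 ≈ 5.6617 half-lives.
t = n × t½ = 5.6617 × 7.21 ≈ 40.821 hours.

40.8 hours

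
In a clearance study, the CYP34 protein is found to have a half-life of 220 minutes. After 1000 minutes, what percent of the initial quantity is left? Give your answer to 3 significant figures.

4.28%

n = 1000/220 ≈ 4.5455 half-lives.
Fraction remaining = (1/2)^4.5455 ≈ 0.042823, i.e. 4.2823%.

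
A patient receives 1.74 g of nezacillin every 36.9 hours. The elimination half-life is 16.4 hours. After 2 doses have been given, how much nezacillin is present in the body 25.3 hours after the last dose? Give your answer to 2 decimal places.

The 2 doses were given 62.2, 25.3 hours ago.
Total = 1.74·(1/2)^(62.2/16.4) + 1.74·(1/2)^(25.3/16.4)
      = 0.12556 + 0.59725 ≈ 0.72281 g.

0.72 g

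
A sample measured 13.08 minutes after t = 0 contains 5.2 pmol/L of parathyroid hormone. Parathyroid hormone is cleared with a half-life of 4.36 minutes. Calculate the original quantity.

41.6 pmol/L

Number of half-lives elapsed: n = 13.08/4.36 ≈ 3.
A₀ = A × 2^n = 5.2 × 2^3 = 5.2 × 8 ≈ 41.6 pmol/L.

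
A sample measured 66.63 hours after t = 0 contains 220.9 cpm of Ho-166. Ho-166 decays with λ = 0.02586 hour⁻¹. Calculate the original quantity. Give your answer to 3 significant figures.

t½ = ln 2 / λ = 0.69315 / 0.02586 ≈ 26.804 hours.
Number of half-lives elapsed: n = 66.63/26.804 ≈ 2.4858.
A₀ = A × 2^n = 220.9 × 2^2.4858 = 220.9 × 5.6016 ≈ 1237.4 cpm.

1240 cpm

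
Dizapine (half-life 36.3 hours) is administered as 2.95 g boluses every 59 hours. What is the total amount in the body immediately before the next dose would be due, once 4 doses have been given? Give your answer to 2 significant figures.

The 4 doses were given 236, 177, 118, 59 hours ago.
Total = 2.95·(1/2)^(236/36.3) + 2.95·(1/2)^(177/36.3) + 2.95·(1/2)^(118/36.3) + 2.95·(1/2)^(59/36.3)
      = 0.032562 + 0.10046 + 0.30993 + 0.95619 ≈ 1.3991 g.

1.4 g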